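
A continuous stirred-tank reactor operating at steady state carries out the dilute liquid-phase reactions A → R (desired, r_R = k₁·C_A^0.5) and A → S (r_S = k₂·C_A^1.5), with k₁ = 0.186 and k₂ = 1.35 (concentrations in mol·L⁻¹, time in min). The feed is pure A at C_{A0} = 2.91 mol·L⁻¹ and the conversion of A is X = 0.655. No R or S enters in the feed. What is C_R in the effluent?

0.230 mol·L⁻¹

Exit C_A = C_{A0}(1−X) = 2.91×0.345 = 1.004 mol·L⁻¹.
Rates in a CSTR are evaluated at the outlet concentration: r_R = 0.186×1.004^0.5 = 0.1864, r_S = 1.35×1.004^1.5 = 1.358.
Fraction of consumed A going to R: r_R/(r_R+r_S) = 0.1207.
C_R = 0.1207·C_{A0}·X = 0.1207×2.91×0.655 = 0.230 mol·L⁻¹.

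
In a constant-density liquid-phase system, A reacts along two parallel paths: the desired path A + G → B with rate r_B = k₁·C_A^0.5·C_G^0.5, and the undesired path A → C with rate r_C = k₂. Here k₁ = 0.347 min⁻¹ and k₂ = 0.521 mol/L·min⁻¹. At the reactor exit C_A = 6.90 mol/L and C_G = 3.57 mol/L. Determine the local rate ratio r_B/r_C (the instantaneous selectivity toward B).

3.31

S_{B/C} = r_B/r_C = (k₁·C_A^0.5·C_G^0.5)/(k₂) = (k₁/k₂)·C_A^0.5·C_G^0.5.
= (0.347×6.900^0.5×3.570^0.5) / (0.521) = 1.722/0.5210 = 3.31.
Since the desired path is higher order in A, keeping C_A high (PFR or concentrated feed) favours B.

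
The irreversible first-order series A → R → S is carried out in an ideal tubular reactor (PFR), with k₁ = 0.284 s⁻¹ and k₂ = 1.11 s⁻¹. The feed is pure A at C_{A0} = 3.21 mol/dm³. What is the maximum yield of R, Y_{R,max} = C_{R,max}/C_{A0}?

0.160

For a first-order series the maximum intermediate yield is C_{R,max}/C_{A0} = (k₁/k₂)^[k₂/(k₂−k₁)].
= (0.284/1.11)^(1.11/(1.11−0.284)) = (0.2559)^(1.344) = 0.1601.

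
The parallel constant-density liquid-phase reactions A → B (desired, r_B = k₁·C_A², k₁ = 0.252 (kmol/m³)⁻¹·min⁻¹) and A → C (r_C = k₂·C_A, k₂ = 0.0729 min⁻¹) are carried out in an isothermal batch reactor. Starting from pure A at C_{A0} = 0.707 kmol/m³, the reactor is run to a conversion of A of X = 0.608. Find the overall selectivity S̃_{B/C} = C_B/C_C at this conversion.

1.63

C_A = C_{A0}(1−X) = 0.2771 kmol/m³.
Along a PFR/batch, dC_C/dC_A = −r_C/(r_B+r_C) = −k₂/(k₂+k₁·C_A).
Integrating from C_{A0} to C_A: C_C = (0.0729/0.252)·ln[(0.0729+0.252·0.707)/(0.0729+0.252·0.277)] = 0.2893·ln(0.2511/0.1427) = 0.1634 kmol/m³.
Then C_B = (C_{A0}−C_A) − C_C = 0.4299 − 0.1634 = 0.2665 kmol/m³.
S̃_{B/C} = C_B/C_C = 0.2665/0.1634 = 1.63.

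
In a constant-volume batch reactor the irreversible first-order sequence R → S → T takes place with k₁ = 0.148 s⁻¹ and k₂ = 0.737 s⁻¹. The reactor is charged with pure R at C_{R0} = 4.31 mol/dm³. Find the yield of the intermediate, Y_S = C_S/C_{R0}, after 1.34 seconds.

0.112

Solving the coupled first-order balances gives C_S(t) = [k₁/(k₂−k₁)]·C_{R0}·(e^(−k₁t) − e^(−k₂t)).
e^(−k₁t) = e^(−0.148×1.34) = e^(−0.1983) = 0.8201; e^(−k₂t) = e^(−0.9876) = 0.3725.
C_S = 0.148×4.31/(0.737−0.148) × (0.8201−0.3725) = 1.083×0.4476 = 0.4848 mol/dm³.
Y_S = C_S/C_{R0} = 0.4848/4.31 = 0.112.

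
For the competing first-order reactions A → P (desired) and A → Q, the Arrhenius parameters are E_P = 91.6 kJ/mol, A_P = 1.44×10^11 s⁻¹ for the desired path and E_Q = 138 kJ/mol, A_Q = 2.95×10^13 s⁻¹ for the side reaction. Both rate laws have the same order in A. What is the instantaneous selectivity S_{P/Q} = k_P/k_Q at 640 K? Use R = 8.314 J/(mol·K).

With equal orders, S_{P/Q} = k_P/k_Q = (A_P/A_Q)·exp[(E_Q−E_P)/(RT)].
(E_Q−E_P)/(RT) = (138−91.6)×10³/(8.314×640) = 46400/5321 = 8.720.
k_P/k_Q = (1.44×10^11/2.95×10^13)·exp(8.720) = 0.004881 × 6126 = 29.9.

29.9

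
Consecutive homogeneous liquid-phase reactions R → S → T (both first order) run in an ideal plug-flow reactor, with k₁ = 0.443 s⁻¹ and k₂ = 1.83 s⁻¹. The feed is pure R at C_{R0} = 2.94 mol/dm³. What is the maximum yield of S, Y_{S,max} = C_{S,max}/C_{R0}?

For a first-order series the maximum intermediate yield is C_{S,max}/C_{R0} = (k₁/k₂)^[k₂/(k₂−k₁)].
= (0.443/1.83)^(1.83/(1.83−0.443)) = (0.2421)^(1.319) = 0.1539.

0.154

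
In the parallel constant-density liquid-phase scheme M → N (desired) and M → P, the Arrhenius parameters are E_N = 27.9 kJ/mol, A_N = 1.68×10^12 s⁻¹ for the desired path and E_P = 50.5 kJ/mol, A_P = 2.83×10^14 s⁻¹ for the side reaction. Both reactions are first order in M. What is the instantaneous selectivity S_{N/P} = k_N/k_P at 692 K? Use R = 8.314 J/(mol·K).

0.302

Since both paths have the same order in M, the concentration cancels and S_{N/P} = k_N/k_P = (A_N/A_P)·exp[(E_P−E_N)/(RT)].
(E_P−E_N)/(RT) = (50.5−27.9)×10³/(8.314×692) = 22600/5753 = 3.928.
k_N/k_P = (1.68×10^12/2.83×10^14)·exp(3.928) = 0.005936 × 50.81 = 0.302.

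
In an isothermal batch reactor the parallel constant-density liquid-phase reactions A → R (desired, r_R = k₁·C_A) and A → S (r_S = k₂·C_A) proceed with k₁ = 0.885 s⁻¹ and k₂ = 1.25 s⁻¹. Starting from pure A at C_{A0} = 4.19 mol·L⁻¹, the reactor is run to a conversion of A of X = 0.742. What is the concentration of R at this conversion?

1.29 mol·L⁻¹

C_A = C_{A0}(1−X) = 1.081 mol·L⁻¹.
Both paths are first order in A, so the instantaneous fraction to R is constant: dC_R/d(−C_A) = k₁/(k₁+k₂) = 0.4145.
C_R = 0.4145·(C_{A0}−C_A) = 0.4145×3.109 = 1.29 mol·L⁻¹.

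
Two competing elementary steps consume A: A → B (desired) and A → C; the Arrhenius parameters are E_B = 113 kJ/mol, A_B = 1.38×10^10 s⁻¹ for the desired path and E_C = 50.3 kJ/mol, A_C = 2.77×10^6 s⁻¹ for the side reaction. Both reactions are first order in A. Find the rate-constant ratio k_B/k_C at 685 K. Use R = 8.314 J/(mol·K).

With equal orders, S_{B/C} = k_B/k_C = (A_B/A_C)·exp[(E_C−E_B)/(RT)].
(E_C−E_B)/(RT) = (50.3−113)×10³/(8.314×685) = -62700/5695 = -11.01.
k_B/k_C = (1.38×10^10/2.77×10^6)·exp(-11.01) = 4982 × 1.654×10^-5 = 0.0824.

0.0824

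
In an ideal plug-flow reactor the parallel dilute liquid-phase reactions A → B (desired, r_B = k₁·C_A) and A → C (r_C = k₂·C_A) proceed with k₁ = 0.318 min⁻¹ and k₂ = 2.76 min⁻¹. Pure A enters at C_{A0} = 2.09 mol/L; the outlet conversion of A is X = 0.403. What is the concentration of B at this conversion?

0.0870 mol/L

C_A = C_{A0}(1−X) = 1.248 mol/L.
Both paths are first order in A, so the instantaneous fraction to B is constant: dC_B/d(−C_A) = k₁/(k₁+k₂) = 0.1033.
C_B = 0.1033·(C_{A0}−C_A) = 0.1033×0.8423 = 0.0870 mol/L.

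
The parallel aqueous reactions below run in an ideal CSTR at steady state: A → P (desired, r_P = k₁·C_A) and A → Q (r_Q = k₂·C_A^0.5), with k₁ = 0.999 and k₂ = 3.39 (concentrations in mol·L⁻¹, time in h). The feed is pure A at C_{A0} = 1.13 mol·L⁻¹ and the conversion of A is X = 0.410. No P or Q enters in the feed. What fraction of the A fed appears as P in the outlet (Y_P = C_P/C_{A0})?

Exit C_A = C_{A0}(1−X) = 1.13×0.590 = 0.6667 mol·L⁻¹.
Rates in a CSTR are evaluated at the outlet concentration: r_P = 0.999×0.6667 = 0.6660, r_Q = 3.39×0.6667^0.5 = 2.768.
Fraction of consumed A going to P: r_P/(r_P+r_Q) = 0.1940.
C_P = 0.1940·C_{A0}·X = 0.1940×1.13×0.410 = 0.0899 mol·L⁻¹; Y_P = C_P/C_{A0} = 0.0795.

0.0795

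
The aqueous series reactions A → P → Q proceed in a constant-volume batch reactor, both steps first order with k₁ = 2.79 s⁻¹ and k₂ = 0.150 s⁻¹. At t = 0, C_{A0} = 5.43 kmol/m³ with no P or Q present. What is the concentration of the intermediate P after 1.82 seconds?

4.33 kmol/m³

Solving the coupled first-order balances gives C_P(t) = [k₁/(k₂−k₁)]·C_{A0}·(e^(−k₁t) − e^(−k₂t)).
e^(−k₁t) = e^(−2.79×1.82) = e^(−5.078) = 0.006234; e^(−k₂t) = e^(−0.2730) = 0.7611.
C_P = 2.79×5.43/(0.150−2.79) × (0.006234−0.7611) = (-5.739)×(-0.7549) = 4.332 kmol/m³.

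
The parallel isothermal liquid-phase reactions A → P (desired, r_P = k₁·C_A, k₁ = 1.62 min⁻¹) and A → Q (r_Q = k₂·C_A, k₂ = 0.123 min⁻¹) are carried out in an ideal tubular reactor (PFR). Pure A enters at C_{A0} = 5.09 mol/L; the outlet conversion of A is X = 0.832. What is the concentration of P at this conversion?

C_A = C_{A0}(1−X) = 0.8551 mol/L.
Both paths are first order in A, so the instantaneous fraction to P is constant: dC_P/d(−C_A) = k₁/(k₁+k₂) = 0.9294.
C_P = 0.9294·(C_{A0}−C_A) = 0.9294×4.235 = 3.94 mol/L.

3.94 mol/L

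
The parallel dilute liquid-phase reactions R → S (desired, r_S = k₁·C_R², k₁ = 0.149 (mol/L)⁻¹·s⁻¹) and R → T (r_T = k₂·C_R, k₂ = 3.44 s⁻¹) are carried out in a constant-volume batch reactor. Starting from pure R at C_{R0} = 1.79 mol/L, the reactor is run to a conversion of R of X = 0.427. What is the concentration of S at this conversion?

0.0439 mol/L

C_R = C_{R0}(1−X) = 1.026 mol/L.
Along a PFR/batch, dC_T/dC_R = −r_T/(r_S+r_T) = −k₂/(k₂+k₁·C_R).
Integrating from C_{R0} to C_R: C_T = (3.44/0.149)·ln[(3.44+0.149·1.79)/(3.44+0.149·1.03)] = 23.09·ln(3.707/3.593) = 0.7205 mol/L.
Then C_S = (C_{R0}−C_R) − C_T = 0.7643 − 0.7205 = 0.04387 mol/L.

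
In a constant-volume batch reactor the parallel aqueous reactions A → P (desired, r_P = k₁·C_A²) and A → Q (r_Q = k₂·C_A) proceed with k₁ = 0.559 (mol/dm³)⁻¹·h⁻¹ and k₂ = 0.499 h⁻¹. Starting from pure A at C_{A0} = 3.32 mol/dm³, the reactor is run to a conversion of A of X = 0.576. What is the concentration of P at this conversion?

C_A = C_{A0}(1−X) = 1.408 mol/dm³.
Along a PFR/batch, dC_Q/dC_A = −r_Q/(r_P+r_Q) = −k₂/(k₂+k₁·C_A).
Integrating from C_{A0} to C_A: C_Q = (0.499/0.559)·ln[(0.499+0.559·3.32)/(0.499+0.559·1.41)] = 0.8927·ln(2.355/1.286) = 0.5401 mol/dm³.
Then C_P = (C_{A0}−C_A) − C_Q = 1.912 − 0.5401 = 1.372 mol/dm³.

1.37 mol/dm³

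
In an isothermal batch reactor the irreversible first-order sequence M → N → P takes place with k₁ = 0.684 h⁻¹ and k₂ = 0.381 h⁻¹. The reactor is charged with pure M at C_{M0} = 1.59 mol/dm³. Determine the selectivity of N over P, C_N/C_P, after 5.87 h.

For first-order series with pure M initially, C_N(t) = k₁C_{M0}/(k₂−k₁)·(e^(−k₁t) − e^(−k₂t)).
e^(−k₁t) = e^(−0.684×5.87) = e^(−4.015) = 0.01804; e^(−k₂t) = e^(−2.236) = 0.1068.
C_N = 0.684×1.59/(0.381−0.684) × (0.01804−0.1068) = (-3.589)×(-0.08879) = 0.3187 mol/dm³.
C_M = C_{M0}e^(−k₁t) = 0.02869 mol/dm³, so C_P = C_{M0}−C_M−C_N = 1.243 mol/dm³; C_N/C_P = 0.256.

0.256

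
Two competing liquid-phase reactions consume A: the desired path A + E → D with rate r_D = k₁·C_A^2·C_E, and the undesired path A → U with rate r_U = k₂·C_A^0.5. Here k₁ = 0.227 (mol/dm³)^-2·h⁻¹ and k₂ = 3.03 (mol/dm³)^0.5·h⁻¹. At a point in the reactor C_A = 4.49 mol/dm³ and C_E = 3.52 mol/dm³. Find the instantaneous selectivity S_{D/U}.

S_{D/U} = r_D/r_U = (k₁·C_A^2·C_E)/(k₂·C_A^0.5) = (k₁/k₂)·C_A^1.5·C_E.
= (0.227×4.490^2×3.520) / (3.03×4.490^0.5) = 16.11/6.420 = 2.51.

2.51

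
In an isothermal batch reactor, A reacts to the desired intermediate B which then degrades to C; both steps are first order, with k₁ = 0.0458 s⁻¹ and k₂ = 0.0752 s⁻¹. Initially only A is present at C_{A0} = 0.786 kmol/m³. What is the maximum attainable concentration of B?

0.221 kmol/m³

At the optimum, C_{B,max}/C_{A0} = (k₁/k₂)^[k₂/(k₂−k₁)].
= (0.0458/0.0752)^(0.0752/(0.0752−0.0458)) = (0.6090)^(2.558) = 0.2813.
C_{B,max} = 0.2813×0.786 = 0.221 kmol/m³.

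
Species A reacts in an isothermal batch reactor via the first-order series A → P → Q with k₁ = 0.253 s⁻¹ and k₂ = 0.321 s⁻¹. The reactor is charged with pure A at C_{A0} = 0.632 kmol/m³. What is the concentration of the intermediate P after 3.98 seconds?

For first-order series with pure A initially, C_P(t) = k₁C_{A0}/(k₂−k₁)·(e^(−k₁t) − e^(−k₂t)).
e^(−k₁t) = e^(−0.253×3.98) = e^(−1.007) = 0.3653; e^(−k₂t) = e^(−1.278) = 0.2787.
C_P = 0.253×0.632/(0.321−0.253) × (0.3653−0.2787) = 2.351×0.08662 = 0.2037 kmol/m³.

0.204 kmol/m³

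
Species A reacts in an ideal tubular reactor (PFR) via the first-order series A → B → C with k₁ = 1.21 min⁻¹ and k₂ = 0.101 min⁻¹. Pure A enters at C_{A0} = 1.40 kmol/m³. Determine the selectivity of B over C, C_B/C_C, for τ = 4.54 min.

Solving the coupled first-order balances gives C_B(τ) = [k₁/(k₂−k₁)]·C_{A0}·(e^(−k₁τ) − e^(−k₂τ)).
e^(−k₁τ) = e^(−1.21×4.54) = e^(−5.493) = 0.004114; e^(−k₂τ) = e^(−0.4585) = 0.6322.
C_B = 1.21×1.40/(0.101−1.21) × (0.004114−0.6322) = (-1.528)×(-0.6281) = 0.9594 kmol/m³.
C_A = C_{A0}e^(−k₁τ) = 0.005759 kmol/m³, so C_C = C_{A0}−C_A−C_B = 0.4348 kmol/m³; C_B/C_C = 2.21.

2.21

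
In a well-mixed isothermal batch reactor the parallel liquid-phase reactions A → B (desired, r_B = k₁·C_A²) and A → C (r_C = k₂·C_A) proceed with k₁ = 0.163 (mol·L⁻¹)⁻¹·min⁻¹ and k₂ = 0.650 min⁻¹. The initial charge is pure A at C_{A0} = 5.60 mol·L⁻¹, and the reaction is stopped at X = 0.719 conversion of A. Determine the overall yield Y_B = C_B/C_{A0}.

0.331

C_A = C_{A0}(1−X) = 1.574 mol·L⁻¹.
Along a PFR/batch, dC_C/dC_A = −r_C/(r_B+r_C) = −k₂/(k₂+k₁·C_A).
Integrating from C_{A0} to C_A: C_C = (0.650/0.163)·ln[(0.650+0.163·5.60)/(0.650+0.163·1.57)] = 3.988·ln(1.563/0.9065) = 2.172 mol·L⁻¹.
Then C_B = (C_{A0}−C_A) − C_C = 4.026 − 2.172 = 1.854 mol·L⁻¹.
Y_B = C_B/C_{A0} = 1.854/5.60 = 0.331.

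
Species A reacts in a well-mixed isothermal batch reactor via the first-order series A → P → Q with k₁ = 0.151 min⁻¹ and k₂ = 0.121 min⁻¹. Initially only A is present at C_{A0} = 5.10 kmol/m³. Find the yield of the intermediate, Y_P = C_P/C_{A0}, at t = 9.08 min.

0.400

The intermediate concentration in a first-order A→B→C sequence is C_P = k₁C_{A0}(e^(−k₁t) − e^(−k₂t))/(k₂−k₁).
e^(−k₁t) = e^(−0.151×9.08) = e^(−1.371) = 0.2538; e^(−k₂t) = e^(−1.099) = 0.3333.
C_P = 0.151×5.10/(0.121−0.151) × (0.2538−0.3333) = (-25.67)×(-0.07948) = 2.040 kmol/m³.
Y_P = C_P/C_{A0} = 2.040/5.10 = 0.400.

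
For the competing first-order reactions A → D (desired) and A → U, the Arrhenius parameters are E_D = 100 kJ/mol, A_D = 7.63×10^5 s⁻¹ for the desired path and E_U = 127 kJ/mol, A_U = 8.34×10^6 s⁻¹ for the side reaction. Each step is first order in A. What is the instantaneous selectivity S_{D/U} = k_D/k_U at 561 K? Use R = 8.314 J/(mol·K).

29.9

k_D/k_U = (A_D/A_U)·exp[−(E_D−E_U)/(RT)] = (A_D/A_U)·exp[(E_U−E_D)/(RT)].
(E_U−E_D)/(RT) = (127−100)×10³/(8.314×561) = 27000/4664 = 5.789.
k_D/k_U = (7.63×10^5/8.34×10^6)·exp(5.789) = 0.09149 × 326.6 = 29.9.
Since E_D < E_U, lowering the temperature improves selectivity toward D.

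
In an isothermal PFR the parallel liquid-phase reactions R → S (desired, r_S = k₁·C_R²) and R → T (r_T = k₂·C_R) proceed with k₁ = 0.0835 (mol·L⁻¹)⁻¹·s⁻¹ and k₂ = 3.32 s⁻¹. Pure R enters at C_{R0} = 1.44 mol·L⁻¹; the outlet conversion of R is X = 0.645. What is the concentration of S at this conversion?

C_R = C_{R0}(1−X) = 0.5112 mol·L⁻¹.
Along a PFR/batch, dC_T/dC_R = −r_T/(r_S+r_T) = −k₂/(k₂+k₁·C_R).
Integrating from C_{R0} to C_R: C_T = (3.32/0.0835)·ln[(3.32+0.0835·1.44)/(3.32+0.0835·0.511)] = 39.76·ln(3.440/3.363) = 0.9066 mol·L⁻¹.
Then C_S = (C_{R0}−C_R) − C_T = 0.9288 − 0.9066 = 0.02220 mol·L⁻¹.

0.0222 mol·L⁻¹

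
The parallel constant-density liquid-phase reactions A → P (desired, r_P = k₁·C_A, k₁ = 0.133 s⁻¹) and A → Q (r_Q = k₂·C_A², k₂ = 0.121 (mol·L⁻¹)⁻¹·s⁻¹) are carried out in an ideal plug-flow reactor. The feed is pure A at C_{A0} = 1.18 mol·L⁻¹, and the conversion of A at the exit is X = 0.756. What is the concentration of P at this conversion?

0.546 mol·L⁻¹

C_A = C_{A0}(1−X) = 0.2879 mol·L⁻¹.
Along a PFR/batch, dC_P/dC_A = −r_P/(r_P+r_Q) = −k₁/(k₁+k₂·C_A).
Integrating from C_{A0} to C_A: C_P = (0.133/0.121)·ln[(0.133+0.121·1.18)/(0.133+0.121·0.288)] = 1.099·ln(0.2758/0.1678) = 0.5459 mol·L⁻¹.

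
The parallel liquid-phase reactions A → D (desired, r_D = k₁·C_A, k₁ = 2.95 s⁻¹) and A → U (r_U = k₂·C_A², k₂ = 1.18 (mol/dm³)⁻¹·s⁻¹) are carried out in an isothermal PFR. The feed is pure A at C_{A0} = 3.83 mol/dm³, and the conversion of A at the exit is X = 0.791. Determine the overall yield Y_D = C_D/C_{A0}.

C_A = C_{A0}(1−X) = 0.8005 mol/dm³.
Along a PFR/batch, dC_D/dC_A = −r_D/(r_D+r_U) = −k₁/(k₁+k₂·C_A).
Integrating from C_{A0} to C_A: C_D = (2.95/1.18)·ln[(2.95+1.18·3.83)/(2.95+1.18·0.800)] = 2.500·ln(7.469/3.895) = 1.628 mol/dm³.
Y_D = C_D/C_{A0} = 1.628/3.83 = 0.425.

0.425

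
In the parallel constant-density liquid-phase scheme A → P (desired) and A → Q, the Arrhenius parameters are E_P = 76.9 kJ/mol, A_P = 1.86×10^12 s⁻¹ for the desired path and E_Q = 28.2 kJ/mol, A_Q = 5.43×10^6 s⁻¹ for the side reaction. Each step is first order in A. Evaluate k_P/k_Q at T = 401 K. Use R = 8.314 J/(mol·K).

0.155

With equal orders, S_{P/Q} = k_P/k_Q = (A_P/A_Q)·exp[(E_Q−E_P)/(RT)].
(E_Q−E_P)/(RT) = (28.2−76.9)×10³/(8.314×401) = -48700/3334 = -14.61.
k_P/k_Q = (1.86×10^12/5.43×10^6)·exp(-14.61) = 3.425×10^5 × 4.530×10^-7 = 0.155.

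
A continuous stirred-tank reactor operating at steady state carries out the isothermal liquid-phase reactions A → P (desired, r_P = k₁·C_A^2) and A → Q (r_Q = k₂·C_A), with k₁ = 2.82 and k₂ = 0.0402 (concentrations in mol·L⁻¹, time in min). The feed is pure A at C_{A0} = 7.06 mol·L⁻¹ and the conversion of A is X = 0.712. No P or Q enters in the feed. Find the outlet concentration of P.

Exit C_A = C_{A0}(1−X) = 7.06×0.288 = 2.033 mol·L⁻¹.
In a CSTR the entire volume is at exit conditions, so r_P = 2.82×2.033^2 = 11.66 and r_Q = 0.0402×2.033 = 0.08174.
Fraction of consumed A going to P: r_P/(r_P+r_Q) = 0.9930.
C_P = 0.9930·C_{A0}·X = 0.9930×7.06×0.712 = 4.99 mol·L⁻¹.

4.99 mol·L⁻¹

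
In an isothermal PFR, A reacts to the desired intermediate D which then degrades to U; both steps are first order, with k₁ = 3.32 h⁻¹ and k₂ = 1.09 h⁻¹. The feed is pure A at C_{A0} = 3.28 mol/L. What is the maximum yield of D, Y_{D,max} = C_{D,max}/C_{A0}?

At the optimum, C_{D,max}/C_{A0} = (k₁/k₂)^[k₂/(k₂−k₁)].
= (3.32/1.09)^(1.09/(1.09−3.32)) = (3.046)^(-0.4888) = 0.5802.

0.580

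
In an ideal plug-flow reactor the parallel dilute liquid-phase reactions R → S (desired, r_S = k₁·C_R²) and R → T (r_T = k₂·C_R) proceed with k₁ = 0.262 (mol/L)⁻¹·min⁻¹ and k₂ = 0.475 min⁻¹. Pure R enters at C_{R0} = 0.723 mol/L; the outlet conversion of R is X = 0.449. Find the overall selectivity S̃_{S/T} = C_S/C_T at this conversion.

C_R = C_{R0}(1−X) = 0.3984 mol/L.
Along a PFR/batch, dC_T/dC_R = −r_T/(r_S+r_T) = −k₂/(k₂+k₁·C_R).
Integrating from C_{R0} to C_R: C_T = (0.475/0.262)·ln[(0.475+0.262·0.723)/(0.475+0.262·0.398)] = 1.813·ln(0.6644/0.5794) = 0.2483 mol/L.
Then C_S = (C_{R0}−C_R) − C_T = 0.3246 − 0.2483 = 0.07629 mol/L.
S̃_{S/T} = C_S/C_T = 0.07629/0.2483 = 0.307.

0.307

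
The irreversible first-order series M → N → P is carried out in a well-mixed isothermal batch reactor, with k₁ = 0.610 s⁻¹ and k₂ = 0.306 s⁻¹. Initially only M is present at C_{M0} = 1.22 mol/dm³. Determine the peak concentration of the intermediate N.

0.609 mol/dm³

Evaluating C_N at t_opt = ln(k₂/k₁)/(k₂−k₁) gives C_{N,max}/C_{M0} = (k₁/k₂)^[k₂/(k₂−k₁)].
= (0.610/0.306)^(0.306/(0.306−0.610)) = (1.993)^(-1.007) = 0.4994.
C_{N,max} = 0.4994×1.22 = 0.609 mol/dm³.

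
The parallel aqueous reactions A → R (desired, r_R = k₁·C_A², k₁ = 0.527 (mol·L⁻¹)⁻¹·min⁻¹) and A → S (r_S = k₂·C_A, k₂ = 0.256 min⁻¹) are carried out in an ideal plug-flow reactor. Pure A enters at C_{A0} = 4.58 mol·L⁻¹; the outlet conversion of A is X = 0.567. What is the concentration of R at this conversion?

2.25 mol·L⁻¹

C_A = C_{A0}(1−X) = 1.983 mol·L⁻¹.
Along a PFR/batch, dC_S/dC_A = −r_S/(r_R+r_S) = −k₂/(k₂+k₁·C_A).
Integrating from C_{A0} to C_A: C_S = (0.256/0.527)·ln[(0.256+0.527·4.58)/(0.256+0.527·1.98)] = 0.4858·ln(2.670/1.301) = 0.3491 mol·L⁻¹.
Then C_R = (C_{A0}−C_A) − C_S = 2.597 − 0.3491 = 2.248 mol·L⁻¹.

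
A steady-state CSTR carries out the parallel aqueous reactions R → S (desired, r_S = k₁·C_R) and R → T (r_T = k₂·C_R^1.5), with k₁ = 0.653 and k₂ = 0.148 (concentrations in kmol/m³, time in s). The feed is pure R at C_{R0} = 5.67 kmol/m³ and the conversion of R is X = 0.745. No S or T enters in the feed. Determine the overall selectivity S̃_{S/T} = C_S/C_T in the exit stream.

Exit C_R = C_{R0}(1−X) = 5.67×0.255 = 1.446 kmol/m³.
In a CSTR the entire volume is at exit conditions, so r_S = 0.653×1.446 = 0.9441 and r_T = 0.148×1.446^1.5 = 0.2573.
Overall selectivity = C_S/C_T = r_Sτ/(r_Tτ) = r_S/r_T = 3.67.

3.67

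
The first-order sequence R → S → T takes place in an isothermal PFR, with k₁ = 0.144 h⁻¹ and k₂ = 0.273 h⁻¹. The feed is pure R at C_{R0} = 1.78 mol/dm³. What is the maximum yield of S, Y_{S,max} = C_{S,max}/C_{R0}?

0.258

At the optimum, C_{S,max}/C_{R0} = (k₁/k₂)^[k₂/(k₂−k₁)].
= (0.144/0.273)^(0.273/(0.273−0.144)) = (0.5275)^(2.116) = 0.2583.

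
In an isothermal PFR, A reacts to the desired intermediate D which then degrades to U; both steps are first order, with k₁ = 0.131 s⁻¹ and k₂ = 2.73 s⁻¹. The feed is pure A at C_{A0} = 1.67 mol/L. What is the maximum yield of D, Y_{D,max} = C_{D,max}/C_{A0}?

0.0412

At the optimum, C_{D,max}/C_{A0} = (k₁/k₂)^[k₂/(k₂−k₁)].
= (0.131/2.73)^(2.73/(2.73−0.131)) = (0.04799)^(1.050) = 0.04117.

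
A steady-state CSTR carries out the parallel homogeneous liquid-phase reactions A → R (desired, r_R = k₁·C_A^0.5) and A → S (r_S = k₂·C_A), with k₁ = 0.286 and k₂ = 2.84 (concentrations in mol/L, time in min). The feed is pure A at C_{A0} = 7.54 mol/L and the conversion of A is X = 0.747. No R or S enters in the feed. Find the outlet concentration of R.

Exit C_A = C_{A0}(1−X) = 7.54×0.253 = 1.908 mol/L.
Rates in a CSTR are evaluated at the outlet concentration: r_R = 0.286×1.908^0.5 = 0.3950, r_S = 2.84×1.908 = 5.418.
Fraction of consumed A going to R: r_R/(r_R+r_S) = 0.06796.
C_R = 0.06796·C_{A0}·X = 0.06796×7.54×0.747 = 0.383 mol/L.

0.383 mol/L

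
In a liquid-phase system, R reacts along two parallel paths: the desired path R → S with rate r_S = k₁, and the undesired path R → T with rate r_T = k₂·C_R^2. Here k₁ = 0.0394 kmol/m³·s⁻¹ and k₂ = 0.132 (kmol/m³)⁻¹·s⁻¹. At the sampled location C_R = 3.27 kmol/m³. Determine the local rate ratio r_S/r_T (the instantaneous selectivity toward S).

0.0279

S_{S/T} = r_S/r_T = (k₁)/(k₂·C_R^2) = (k₁/k₂)·C_R^-2.
= (0.0394) / (0.132×3.270^2) = 0.03940/1.411 = 0.0279.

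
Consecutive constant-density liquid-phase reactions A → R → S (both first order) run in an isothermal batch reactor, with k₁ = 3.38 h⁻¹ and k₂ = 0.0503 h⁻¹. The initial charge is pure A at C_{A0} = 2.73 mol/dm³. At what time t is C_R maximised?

1.26 h

For first-order series the maximum of C_R occurs at t_opt = ln(k₂/k₁)/(k₂−k₁).
= ln(0.0503/3.38)/(0.0503−3.38) = ln(0.01488)/-3.330 = -4.208/-3.330 = 1.26 h.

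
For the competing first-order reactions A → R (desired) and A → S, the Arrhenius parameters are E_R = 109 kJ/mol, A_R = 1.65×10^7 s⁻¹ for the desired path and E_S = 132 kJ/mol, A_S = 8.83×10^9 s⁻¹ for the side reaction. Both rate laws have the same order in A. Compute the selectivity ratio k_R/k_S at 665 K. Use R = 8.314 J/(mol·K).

0.120

Since both paths have the same order in A, the concentration cancels and S_{R/S} = k_R/k_S = (A_R/A_S)·exp[(E_S−E_R)/(RT)].
(E_S−E_R)/(RT) = (132−109)×10³/(8.314×665) = 23000/5529 = 4.160.
k_R/k_S = (1.65×10^7/8.83×10^9)·exp(4.160) = 0.001869 × 64.07 = 0.120.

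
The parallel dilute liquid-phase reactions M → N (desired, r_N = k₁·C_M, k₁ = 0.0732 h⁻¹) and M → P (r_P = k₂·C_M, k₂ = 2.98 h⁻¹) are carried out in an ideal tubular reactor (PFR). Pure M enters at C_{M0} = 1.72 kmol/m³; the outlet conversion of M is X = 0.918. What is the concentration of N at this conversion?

0.0379 kmol/m³

C_M = C_{M0}(1−X) = 0.1410 kmol/m³.
Both paths are first order in M, so the instantaneous fraction to N is constant: dC_N/d(−C_M) = k₁/(k₁+k₂) = 0.02397.
C_N = 0.02397·(C_{M0}−C_M) = 0.02397×1.579 = 0.0379 kmol/m³.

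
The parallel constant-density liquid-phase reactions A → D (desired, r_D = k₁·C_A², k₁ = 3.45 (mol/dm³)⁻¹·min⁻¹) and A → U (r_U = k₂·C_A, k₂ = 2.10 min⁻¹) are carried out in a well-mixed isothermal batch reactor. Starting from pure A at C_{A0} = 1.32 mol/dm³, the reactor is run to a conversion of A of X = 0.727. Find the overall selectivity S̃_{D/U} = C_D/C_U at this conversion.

C_A = C_{A0}(1−X) = 0.3604 mol/dm³.
Along a PFR/batch, dC_U/dC_A = −r_U/(r_D+r_U) = −k₂/(k₂+k₁·C_A).
Integrating from C_{A0} to C_A: C_U = (2.10/3.45)·ln[(2.10+3.45·1.32)/(2.10+3.45·0.360)] = 0.6087·ln(6.654/3.343) = 0.4190 mol/dm³.
Then C_D = (C_{A0}−C_A) − C_U = 0.9596 − 0.4190 = 0.5407 mol/dm³.
S̃_{D/U} = C_D/C_U = 0.5407/0.4190 = 1.29.

1.29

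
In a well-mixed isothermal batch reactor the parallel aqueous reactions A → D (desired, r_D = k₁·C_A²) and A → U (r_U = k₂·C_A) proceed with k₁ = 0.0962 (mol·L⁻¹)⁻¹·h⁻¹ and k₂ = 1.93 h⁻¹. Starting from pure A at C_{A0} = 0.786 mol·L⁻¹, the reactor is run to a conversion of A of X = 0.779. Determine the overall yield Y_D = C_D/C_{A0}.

C_A = C_{A0}(1−X) = 0.1737 mol·L⁻¹.
Along a PFR/batch, dC_U/dC_A = −r_U/(r_D+r_U) = −k₂/(k₂+k₁·C_A).
Integrating from C_{A0} to C_A: C_U = (1.93/0.0962)·ln[(1.93+0.0962·0.786)/(1.93+0.0962·0.174)] = 20.06·ln(2.006/1.947) = 0.5980 mol·L⁻¹.
Then C_D = (C_{A0}−C_A) − C_U = 0.6123 − 0.5980 = 0.01426 mol·L⁻¹.
Y_D = C_D/C_{A0} = 0.01426/0.786 = 0.0181.

0.0181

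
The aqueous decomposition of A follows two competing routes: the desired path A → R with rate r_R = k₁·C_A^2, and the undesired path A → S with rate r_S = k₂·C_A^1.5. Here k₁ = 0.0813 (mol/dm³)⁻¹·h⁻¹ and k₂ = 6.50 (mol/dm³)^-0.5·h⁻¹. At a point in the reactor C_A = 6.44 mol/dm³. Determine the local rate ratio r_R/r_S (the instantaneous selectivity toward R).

S_{R/S} = r_R/r_S = (k₁·C_A^2)/(k₂·C_A^1.5) = (k₁/k₂)·C_A^0.5.
= (0.0813×6.440^2) / (6.50×6.440^1.5) = 3.372/106.2 = 0.0317.
Since the desired path is higher order in A, keeping C_A high (PFR or concentrated feed) favours R.

0.0317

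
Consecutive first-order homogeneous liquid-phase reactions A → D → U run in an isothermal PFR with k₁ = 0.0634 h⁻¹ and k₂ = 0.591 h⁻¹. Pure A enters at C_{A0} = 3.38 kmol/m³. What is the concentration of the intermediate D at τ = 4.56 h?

For first-order series with pure A initially, C_D(τ) = k₁C_{A0}/(k₂−k₁)·(e^(−k₁τ) − e^(−k₂τ)).
e^(−k₁τ) = e^(−0.0634×4.56) = e^(−0.2891) = 0.7489; e^(−k₂τ) = e^(−2.695) = 0.06755.
C_D = 0.0634×3.38/(0.591−0.0634) × (0.7489−0.06755) = 0.4062×0.6814 = 0.2768 kmol/m³.

0.277 kmol/m³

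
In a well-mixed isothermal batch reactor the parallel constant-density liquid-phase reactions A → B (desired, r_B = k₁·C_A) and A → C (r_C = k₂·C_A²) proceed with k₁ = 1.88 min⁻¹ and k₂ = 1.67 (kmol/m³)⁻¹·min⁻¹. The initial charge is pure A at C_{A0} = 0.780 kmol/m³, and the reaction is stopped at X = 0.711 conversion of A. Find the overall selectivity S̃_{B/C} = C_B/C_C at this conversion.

C_A = C_{A0}(1−X) = 0.2254 kmol/m³.
Along a PFR/batch, dC_B/dC_A = −r_B/(r_B+r_C) = −k₁/(k₁+k₂·C_A).
Integrating from C_{A0} to C_A: C_B = (1.88/1.67)·ln[(1.88+1.67·0.780)/(1.88+1.67·0.225)] = 1.126·ln(3.183/2.256) = 0.3872 kmol/m³.
C_C = (C_{A0}−C_A)−C_B = 0.1674 kmol/m³; S̃_{B/C} = 0.3872/0.1674 = 2.31.

2.31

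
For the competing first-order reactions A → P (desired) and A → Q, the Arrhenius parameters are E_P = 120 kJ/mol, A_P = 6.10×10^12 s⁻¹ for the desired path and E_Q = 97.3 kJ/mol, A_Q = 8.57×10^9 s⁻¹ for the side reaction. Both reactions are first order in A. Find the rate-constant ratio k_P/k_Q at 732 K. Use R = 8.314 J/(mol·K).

k_P/k_Q = (A_P/A_Q)·exp[−(E_P−E_Q)/(RT)] = (A_P/A_Q)·exp[(E_Q−E_P)/(RT)].
(E_Q−E_P)/(RT) = (97.3−120)×10³/(8.314×732) = -22700/6086 = -3.730.
k_P/k_Q = (6.10×10^12/8.57×10^9)·exp(-3.730) = 711.8 × 0.02399 = 17.1.

17.1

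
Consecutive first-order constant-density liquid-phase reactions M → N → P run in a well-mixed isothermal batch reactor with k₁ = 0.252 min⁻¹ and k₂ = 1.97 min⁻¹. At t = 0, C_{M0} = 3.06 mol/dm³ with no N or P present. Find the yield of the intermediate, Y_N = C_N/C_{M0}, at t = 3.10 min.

The intermediate concentration in a first-order A→B→C sequence is C_N = k₁C_{M0}(e^(−k₁t) − e^(−k₂t))/(k₂−k₁).
e^(−k₁t) = e^(−0.252×3.10) = e^(−0.7812) = 0.4579; e^(−k₂t) = e^(−6.107) = 0.002227.
C_N = 0.252×3.06/(1.97−0.252) × (0.4579−0.002227) = 0.4488×0.4556 = 0.2045 mol/dm³.
Y_N = C_N/C_{M0} = 0.2045/3.06 = 0.0668.

0.0668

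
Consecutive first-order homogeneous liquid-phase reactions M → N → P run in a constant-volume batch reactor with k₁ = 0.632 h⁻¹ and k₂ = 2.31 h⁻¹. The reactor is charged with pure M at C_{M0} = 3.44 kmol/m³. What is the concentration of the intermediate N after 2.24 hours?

0.307 kmol/m³

For first-order series with pure M initially, C_N(t) = k₁C_{M0}/(k₂−k₁)·(e^(−k₁t) − e^(−k₂t)).
e^(−k₁t) = e^(−0.632×2.24) = e^(−1.416) = 0.2428; e^(−k₂t) = e^(−5.174) = 0.005660.
C_N = 0.632×3.44/(2.31−0.632) × (0.2428−0.005660) = 1.296×0.2371 = 0.3072 kmol/m³.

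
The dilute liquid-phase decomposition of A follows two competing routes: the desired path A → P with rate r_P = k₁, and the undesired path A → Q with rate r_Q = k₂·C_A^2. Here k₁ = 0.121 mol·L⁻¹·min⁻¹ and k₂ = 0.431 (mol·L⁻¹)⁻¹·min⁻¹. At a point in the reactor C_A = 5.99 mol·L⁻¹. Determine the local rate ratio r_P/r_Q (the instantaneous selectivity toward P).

S_{P/Q} = r_P/r_Q = (k₁)/(k₂·C_A^2) = (k₁/k₂)·C_A^-2.
= (0.121) / (0.431×5.990^2) = 0.1210/15.46 = 0.00782.
The undesired path is higher order in A, so low C_A (CSTR or dilute feed) favours P.

0.00782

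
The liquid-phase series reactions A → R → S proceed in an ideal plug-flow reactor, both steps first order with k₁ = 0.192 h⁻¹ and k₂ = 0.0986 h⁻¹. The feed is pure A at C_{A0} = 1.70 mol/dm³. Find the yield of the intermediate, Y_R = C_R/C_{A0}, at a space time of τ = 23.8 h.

The intermediate concentration in a first-order A→B→C sequence is C_R = k₁C_{A0}(e^(−k₁τ) − e^(−k₂τ))/(k₂−k₁).
e^(−k₁τ) = e^(−0.192×23.8) = e^(−4.570) = 0.01036; e^(−k₂τ) = e^(−2.347) = 0.09569.
C_R = 0.192×1.70/(0.0986−0.192) × (0.01036−0.09569) = (-3.495)×(-0.08532) = 0.2982 mol/dm³.
Y_R = C_R/C_{A0} = 0.2982/1.70 = 0.175.

0.175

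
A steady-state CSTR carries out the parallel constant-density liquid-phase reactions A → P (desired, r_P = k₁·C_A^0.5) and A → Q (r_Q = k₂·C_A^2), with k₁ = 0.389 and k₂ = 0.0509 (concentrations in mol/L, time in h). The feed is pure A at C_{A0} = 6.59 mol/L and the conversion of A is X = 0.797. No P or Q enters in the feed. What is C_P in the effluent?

4.37 mol/L

Exit C_A = C_{A0}(1−X) = 6.59×0.203 = 1.338 mol/L.
In a CSTR the entire volume is at exit conditions, so r_P = 0.389×1.338^0.5 = 0.4499 and r_Q = 0.0509×1.338^2 = 0.09109.
Fraction of consumed A going to P: r_P/(r_P+r_Q) = 0.8316.
C_P = 0.8316·C_{A0}·X = 0.8316×6.59×0.797 = 4.37 mol/L.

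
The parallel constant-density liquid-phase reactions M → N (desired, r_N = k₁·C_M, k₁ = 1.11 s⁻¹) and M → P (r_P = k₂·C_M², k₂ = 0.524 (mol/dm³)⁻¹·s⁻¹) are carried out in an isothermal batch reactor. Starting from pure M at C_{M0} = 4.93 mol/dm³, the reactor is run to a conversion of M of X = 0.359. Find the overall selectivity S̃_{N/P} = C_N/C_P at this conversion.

C_M = C_{M0}(1−X) = 3.160 mol/dm³.
Along a PFR/batch, dC_N/dC_M = −r_N/(r_N+r_P) = −k₁/(k₁+k₂·C_M).
Integrating from C_{M0} to C_M: C_N = (1.11/0.524)·ln[(1.11+0.524·4.93)/(1.11+0.524·3.16)] = 2.118·ln(3.693/2.766) = 0.6125 mol/dm³.
C_P = (C_{M0}−C_M)−C_N = 1.157 mol/dm³; S̃_{N/P} = 0.6125/1.157 = 0.529.

0.529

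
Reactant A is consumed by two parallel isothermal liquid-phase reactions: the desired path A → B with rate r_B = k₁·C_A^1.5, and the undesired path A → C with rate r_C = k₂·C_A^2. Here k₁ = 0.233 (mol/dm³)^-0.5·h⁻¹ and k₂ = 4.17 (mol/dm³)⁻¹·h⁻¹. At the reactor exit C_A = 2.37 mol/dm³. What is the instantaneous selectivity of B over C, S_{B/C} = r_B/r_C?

0.0363

S_{B/C} = r_B/r_C = (k₁·C_A^1.5)/(k₂·C_A^2) = (k₁/k₂)·C_A^-0.5.
= (0.233×2.370^1.5) / (4.17×2.370^2) = 0.8501/23.42 = 0.0363.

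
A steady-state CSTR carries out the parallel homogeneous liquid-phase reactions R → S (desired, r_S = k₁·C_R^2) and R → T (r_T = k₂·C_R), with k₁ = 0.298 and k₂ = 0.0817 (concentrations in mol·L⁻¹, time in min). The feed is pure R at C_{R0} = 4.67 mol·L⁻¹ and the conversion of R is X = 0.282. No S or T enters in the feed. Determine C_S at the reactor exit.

Exit C_R = C_{R0}(1−X) = 4.67×0.718 = 3.353 mol·L⁻¹.
Rates in a CSTR are evaluated at the outlet concentration: r_S = 0.298×3.353^2 = 3.350, r_T = 0.0817×3.353 = 0.2739.
Fraction of consumed R going to S: r_S/(r_S+r_T) = 0.9244.
C_S = 0.9244·C_{R0}·X = 0.9244×4.67×0.282 = 1.22 mol·L⁻¹.

1.22 mol·L⁻¹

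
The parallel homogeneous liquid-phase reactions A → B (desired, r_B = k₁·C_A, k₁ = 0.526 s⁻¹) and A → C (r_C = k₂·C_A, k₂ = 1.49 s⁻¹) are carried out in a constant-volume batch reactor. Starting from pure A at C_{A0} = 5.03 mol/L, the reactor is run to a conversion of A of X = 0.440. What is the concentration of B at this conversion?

0.577 mol/L

C_A = C_{A0}(1−X) = 2.817 mol/L.
Both paths are first order in A, so the instantaneous fraction to B is constant: dC_B/d(−C_A) = k₁/(k₁+k₂) = 0.2609.
C_B = 0.2609·(C_{A0}−C_A) = 0.2609×2.213 = 0.577 mol/L.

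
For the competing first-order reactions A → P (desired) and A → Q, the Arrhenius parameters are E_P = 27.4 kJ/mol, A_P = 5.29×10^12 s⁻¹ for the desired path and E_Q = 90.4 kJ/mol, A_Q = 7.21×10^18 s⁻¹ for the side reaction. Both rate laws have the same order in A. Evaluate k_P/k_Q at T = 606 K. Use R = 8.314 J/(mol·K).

Since both paths have the same order in A, the concentration cancels and S_{P/Q} = k_P/k_Q = (A_P/A_Q)·exp[(E_Q−E_P)/(RT)].
(E_Q−E_P)/(RT) = (90.4−27.4)×10³/(8.314×606) = 63000/5038 = 12.50.
k_P/k_Q = (5.29×10^12/7.21×10^18)·exp(12.50) = 7.337×10^-7 × 2.695×10^5 = 0.198.
Since E_P < E_Q, lowering the temperature improves selectivity toward P.

0.198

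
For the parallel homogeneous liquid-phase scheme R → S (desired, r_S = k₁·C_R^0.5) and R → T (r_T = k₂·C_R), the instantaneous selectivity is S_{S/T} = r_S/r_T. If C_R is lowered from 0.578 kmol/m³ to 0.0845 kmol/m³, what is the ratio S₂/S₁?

S_{S/T} = (k₁/k₂)·C_R^-0.5, so S₂/S₁ = (C_{R,2}/C_{R,1})^-0.5.
= (0.0845/0.578)^(-0.5) = (0.1462)^(-0.5) = 2.62.
Selectivity toward S rises as C_R falls — low-concentration operation is favoured.

2.62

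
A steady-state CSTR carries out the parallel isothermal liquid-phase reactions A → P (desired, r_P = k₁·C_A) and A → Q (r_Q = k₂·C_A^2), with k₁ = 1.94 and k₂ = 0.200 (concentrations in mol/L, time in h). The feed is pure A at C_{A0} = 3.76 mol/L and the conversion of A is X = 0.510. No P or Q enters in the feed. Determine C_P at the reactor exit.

Exit C_A = C_{A0}(1−X) = 3.76×0.490 = 1.842 mol/L.
Rates in a CSTR are evaluated at the outlet concentration: r_P = 1.94×1.842 = 3.574, r_Q = 0.200×1.842^2 = 0.6789.
Fraction of consumed A going to P: r_P/(r_P+r_Q) = 0.8404.
C_P = 0.8404·C_{A0}·X = 0.8404×3.76×0.510 = 1.61 mol/L.

1.61 mol/L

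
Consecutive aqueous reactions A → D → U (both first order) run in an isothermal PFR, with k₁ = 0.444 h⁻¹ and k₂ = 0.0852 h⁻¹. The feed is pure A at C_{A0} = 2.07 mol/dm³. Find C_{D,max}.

For a first-order series the maximum intermediate yield is C_{D,max}/C_{A0} = (k₁/k₂)^[k₂/(k₂−k₁)].
= (0.444/0.0852)^(0.0852/(0.0852−0.444)) = (5.211)^(-0.2375) = 0.6757.
C_{D,max} = 0.6757×2.07 = 1.40 mol/dm³.

1.40 mol/dm³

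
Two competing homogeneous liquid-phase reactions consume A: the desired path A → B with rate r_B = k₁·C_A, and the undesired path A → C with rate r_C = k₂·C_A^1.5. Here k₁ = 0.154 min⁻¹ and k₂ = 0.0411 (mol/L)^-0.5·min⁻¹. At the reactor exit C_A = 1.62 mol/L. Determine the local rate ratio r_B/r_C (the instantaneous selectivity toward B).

2.94

S_{B/C} = r_B/r_C = (k₁·C_A)/(k₂·C_A^1.5) = (k₁/k₂)·C_A^-0.5.
= (0.154×1.620) / (0.0411×1.620^1.5) = 0.2495/0.08475 = 2.94.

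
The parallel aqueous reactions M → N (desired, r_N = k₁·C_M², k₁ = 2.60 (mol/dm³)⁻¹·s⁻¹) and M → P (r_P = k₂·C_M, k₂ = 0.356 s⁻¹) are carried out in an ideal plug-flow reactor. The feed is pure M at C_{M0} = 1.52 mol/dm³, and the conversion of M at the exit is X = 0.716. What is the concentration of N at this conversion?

0.942 mol/dm³

C_M = C_{M0}(1−X) = 0.4317 mol/dm³.
Along a PFR/batch, dC_P/dC_M = −r_P/(r_N+r_P) = −k₂/(k₂+k₁·C_M).
Integrating from C_{M0} to C_M: C_P = (0.356/2.60)·ln[(0.356+2.60·1.52)/(0.356+2.60·0.432)] = 0.1369·ln(4.308/1.478) = 0.1464 mol/dm³.
Then C_N = (C_{M0}−C_M) − C_P = 1.088 − 0.1464 = 0.9419 mol/dm³.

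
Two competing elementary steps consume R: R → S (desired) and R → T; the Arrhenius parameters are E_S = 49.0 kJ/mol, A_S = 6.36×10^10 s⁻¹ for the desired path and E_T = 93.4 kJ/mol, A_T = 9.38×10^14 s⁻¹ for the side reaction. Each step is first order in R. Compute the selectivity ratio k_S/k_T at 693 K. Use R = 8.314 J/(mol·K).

With equal orders, S_{S/T} = k_S/k_T = (A_S/A_T)·exp[(E_T−E_S)/(RT)].
(E_T−E_S)/(RT) = (93.4−49.0)×10³/(8.314×693) = 44400/5762 = 7.706.
k_S/k_T = (6.36×10^10/9.38×10^14)·exp(7.706) = 6.780×10^-5 × 2222 = 0.151.
Since E_S < E_T, lowering the temperature improves selectivity toward S.

0.151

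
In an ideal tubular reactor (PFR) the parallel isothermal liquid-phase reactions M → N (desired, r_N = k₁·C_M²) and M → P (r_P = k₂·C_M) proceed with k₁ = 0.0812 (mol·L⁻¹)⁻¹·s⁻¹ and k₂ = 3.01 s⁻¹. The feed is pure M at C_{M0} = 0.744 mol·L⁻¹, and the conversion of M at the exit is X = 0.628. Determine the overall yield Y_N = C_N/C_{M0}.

C_M = C_{M0}(1−X) = 0.2768 mol·L⁻¹.
Along a PFR/batch, dC_P/dC_M = −r_P/(r_N+r_P) = −k₂/(k₂+k₁·C_M).
Integrating from C_{M0} to C_M: C_P = (3.01/0.0812)·ln[(3.01+0.0812·0.744)/(3.01+0.0812·0.277)] = 37.07·ln(3.070/3.032) = 0.4609 mol·L⁻¹.
Then C_N = (C_{M0}−C_M) − C_P = 0.4672 − 0.4609 = 0.006340 mol·L⁻¹.
Y_N = C_N/C_{M0} = 0.006340/0.744 = 0.00852.

0.00852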